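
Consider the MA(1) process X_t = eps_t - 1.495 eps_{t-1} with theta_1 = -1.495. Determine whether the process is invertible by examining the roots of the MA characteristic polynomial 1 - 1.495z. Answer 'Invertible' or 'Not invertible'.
\text{Not invertible}

The MA(q) characteristic polynomial is P(z) = 1 - 1.495z.
Invertibility requires all roots to lie outside the unit circle, i.e. |z| > 1 for every root.
This is linear in z: 1 + (-1.495) z = 0  =>  z = -1/(-1.495) = 0.668896,  |z| = 0.668896.
Moduli of all roots: 0.6689.
All moduli strictly greater than 1? No.
Verdict: Not invertible.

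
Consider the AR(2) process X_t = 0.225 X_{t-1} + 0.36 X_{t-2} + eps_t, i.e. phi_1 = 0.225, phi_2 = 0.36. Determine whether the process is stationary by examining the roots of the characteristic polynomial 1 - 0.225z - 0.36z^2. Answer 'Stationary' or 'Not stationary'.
\text{Stationary}

The AR(p) characteristic polynomial is P(z) = 1 - 0.225z - 0.36z^2.
Stationarity requires all roots to lie outside the unit circle, i.e. |z| > 1 for every root.
Set 1 + (-0.225) z + (-0.36) z^2 = 0, i.e. a z^2 + b z + c = 0 with a = -0.36, b = -0.225, c = 1.
Discriminant D = b^2 - 4ac = (-0.225)^2 - 4*(-0.36)*1 = 0.050625 - (-1.44) = 1.490625.
D >= 0, so the roots are real: z = (-b +/- sqrt(D)) / (2a) = (0.225 +/- 1.220912) / (-0.72).
  z_1 = (0.225 + 1.220912) / (-0.72) = -2.0082,   |z_1| = 2.0082.
  z_2 = (0.225 - 1.220912) / (-0.72) = 1.3832,   |z_2| = 1.3832.
Moduli of all roots: 2.0082, 1.3832.
All moduli strictly greater than 1? Yes.
Verdict: Stationary.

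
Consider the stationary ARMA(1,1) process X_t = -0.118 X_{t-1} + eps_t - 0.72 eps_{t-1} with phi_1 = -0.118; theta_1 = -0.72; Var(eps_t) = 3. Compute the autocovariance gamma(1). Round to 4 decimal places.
\gamma(1) = -2.7661

Multiply the model equation by X_{t-k} and take expectations. With theta_0 = psi_0 = 1 and psi_j the MA(infinity) weights, this gives
  gamma(k) - sum_i phi_i gamma(k-i) = c_k,
  c_k = sigma^2 * sum_{j=k..q} theta_j psi_{j-k}   (c_k = 0 for k > q),
using gamma(-m) = gamma(m).
psi-weights needed (psi_j = theta_j + sum_i phi_i psi_{j-i}):
  psi_1 = theta_1 + phi_1 = -0.72 + (-0.118) = -0.838
Right-hand sides:
  c_0 = sigma^2 (1 + theta_1 psi_1) = 3 * (1 + (-0.72)(-0.838)) = 3 * 1.60336 = 4.81008
  c_1 = sigma^2 theta_1 = 3 * (-0.72) = -2.16
  c_2 = 0
Equations for k = 0 and k = 1 (AR order 1):
  gamma(0) = phi_1 gamma(1) + c_0
  gamma(1) = phi_1 gamma(0) + c_1
Substituting the second into the first: gamma(0) (1 - phi_1^2) = c_0 + phi_1 c_1, so
  gamma(0) = (c_0 + phi_1 c_1) / (1 - phi_1^2) = (4.81008 + (-0.118)(-2.16)) / (1 - (-0.118)^2) = 5.06496 / 0.986076 = 5.13648.
  gamma(1) = phi_1 gamma(0) + c_1 = (-0.118)(5.13648) + (-2.16) = -2.766105.
Therefore gamma(1) = -2.7661 (to 4 decimal places).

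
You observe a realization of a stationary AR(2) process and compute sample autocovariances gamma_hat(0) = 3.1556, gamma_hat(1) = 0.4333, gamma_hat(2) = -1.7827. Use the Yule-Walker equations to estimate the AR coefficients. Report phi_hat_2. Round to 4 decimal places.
\hat\phi_{2} = -0.5950

The Yule-Walker equations for an AR(p) process read, in matrix form,
  Gamma_p phi = r_p,   with   (Gamma_p)_{ij} = gamma(|i - j|),
                       (r_p)_i = gamma(i),   i,j = 1..p.
Substitute the sample gammas (Toeplitz matrix and right-hand side of size 2):
  Gamma_p = [[3.1556, 0.4333], [0.4333, 3.1556]]
  r_p     = [0.4333, -1.7827]
Written out:
  3.1556 phi_1 + 0.4333 phi_2 = 0.4333
  0.4333 phi_1 + 3.1556 phi_2 = -1.7827
Solve by Cramer's rule:
  det = gamma(0)^2 - gamma(1)^2 = (3.1556)^2 - (0.4333)^2 = 9.95781136 - 0.18774889 = 9.77006247
  phi_hat_1 = [gamma(1) gamma(0) - gamma(1) gamma(2)] / det = [(0.4333)(3.1556) - (0.4333)(-1.7827)] / 9.77006247 = 2.13976539 / 9.77006247 = 0.219
  phi_hat_2 = [gamma(0) gamma(2) - gamma(1)^2] / det = [(3.1556)(-1.7827) - (0.4333)^2] / 9.77006247 = -5.81323701 / 9.77006247 = -0.595
So phi_hat = [0.2190, -0.5950].
Therefore phi_hat_2 = -0.5950.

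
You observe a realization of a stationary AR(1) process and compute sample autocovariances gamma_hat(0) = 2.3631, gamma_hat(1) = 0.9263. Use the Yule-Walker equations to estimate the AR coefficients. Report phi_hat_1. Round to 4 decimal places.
\hat\phi_{1} = 0.3920

The Yule-Walker equations for an AR(p) process read, in matrix form,
  Gamma_p phi = r_p,   with   (Gamma_p)_{ij} = gamma(|i - j|),
                       (r_p)_i = gamma(i),   i,j = 1..p.
Substitute the sample gammas (Toeplitz matrix and right-hand side of size 1):
  Gamma_p = [[2.3631]]
  r_p     = [0.9263]
With p = 1 this is the single equation gamma(0) phi_1 = gamma(1):
  phi_hat_1 = gamma(1) / gamma(0) = 0.9263 / 2.3631 = 0.3920.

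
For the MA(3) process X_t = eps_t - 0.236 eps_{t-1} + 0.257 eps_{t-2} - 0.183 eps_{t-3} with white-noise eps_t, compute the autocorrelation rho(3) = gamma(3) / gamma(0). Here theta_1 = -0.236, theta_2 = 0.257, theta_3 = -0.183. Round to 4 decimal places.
\rho(3) = -0.1584

For an MA(q) process with theta_0 = 1, the autocovariance is
  gamma(k) = sigma^2 * sum_{i=0..q-k} theta_i * theta_{i+k},
and rho(k) = gamma(k) / gamma(0). Sigma^2 cancels.
  numerator   = (1)*(-0.183) = -0.183.
  denominator = (1)^2 + (-0.236)^2 + (0.257)^2 + (-0.183)^2 = 1.155234.
  rho(3) = -0.183 / 1.155234 = -0.1584.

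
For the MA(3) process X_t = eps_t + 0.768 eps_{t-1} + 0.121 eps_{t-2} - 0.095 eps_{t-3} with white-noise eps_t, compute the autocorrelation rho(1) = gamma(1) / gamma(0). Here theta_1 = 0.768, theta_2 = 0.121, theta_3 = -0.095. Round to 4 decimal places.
\rho(1) = 0.5265

For an MA(q) process with theta_0 = 1, the autocovariance is
  gamma(k) = sigma^2 * sum_{i=0..q-k} theta_i * theta_{i+k},
and rho(k) = gamma(k) / gamma(0). Sigma^2 cancels.
  numerator   = (1)*(0.768) + (0.768)*(0.121) + (0.121)*(-0.095) = 0.849433.
  denominator = (1)^2 + (0.768)^2 + (0.121)^2 + (-0.095)^2 = 1.61349.
  rho(1) = 0.849433 / 1.61349 = 0.5265.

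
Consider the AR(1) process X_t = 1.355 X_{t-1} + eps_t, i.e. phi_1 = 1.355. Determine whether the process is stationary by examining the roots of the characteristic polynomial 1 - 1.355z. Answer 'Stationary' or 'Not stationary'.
\text{Not stationary}

The AR(p) characteristic polynomial is P(z) = 1 - 1.355z.
Stationarity requires all roots to lie outside the unit circle, i.e. |z| > 1 for every root.
This is linear in z: 1 + (-1.355) z = 0  =>  z = -1/(-1.355) = 0.738007,  |z| = 0.738007.
Moduli of all roots: 0.7380.
All moduli strictly greater than 1? No.
Verdict: Not stationary.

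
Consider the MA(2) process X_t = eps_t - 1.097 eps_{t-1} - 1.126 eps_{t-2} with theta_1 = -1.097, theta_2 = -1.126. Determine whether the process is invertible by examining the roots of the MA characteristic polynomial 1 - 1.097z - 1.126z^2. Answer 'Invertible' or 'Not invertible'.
\text{Not invertible}

The MA(q) characteristic polynomial is P(z) = 1 - 1.097z - 1.126z^2.
Invertibility requires all roots to lie outside the unit circle, i.e. |z| > 1 for every root.
Set 1 + (-1.097) z + (-1.126) z^2 = 0, i.e. a z^2 + b z + c = 0 with a = -1.126, b = -1.097, c = 1.
Discriminant D = b^2 - 4ac = (-1.097)^2 - 4*(-1.126)*1 = 1.203409 - (-4.504) = 5.707409.
D >= 0, so the roots are real: z = (-b +/- sqrt(D)) / (2a) = (1.097 +/- 2.389018) / (-2.252).
  z_1 = (1.097 + 2.389018) / (-2.252) = -1.548,   |z_1| = 1.548.
  z_2 = (1.097 - 2.389018) / (-2.252) = 0.5737,   |z_2| = 0.5737.
Moduli of all roots: 1.5480, 0.5737.
All moduli strictly greater than 1? No.
Verdict: Not invertible.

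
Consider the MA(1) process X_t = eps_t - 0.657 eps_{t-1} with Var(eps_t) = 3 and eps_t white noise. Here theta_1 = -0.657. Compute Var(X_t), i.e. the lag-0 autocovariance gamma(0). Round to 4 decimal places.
\gamma(0) = 4.2949

For an MA(q) process X_t = eps_t + sum_i theta_i eps_{t-i} with
Var(eps_t) = sigma^2, the variance is
  gamma(0) = sigma^2 * (1 + sum_i theta_i^2).
  sum_i theta_i^2 = (-0.657)^2 = 0.431649.
  gamma(0) = 3 * (1 + 0.431649) = 3 * 1.431649 = 4.294947, which rounds to 4.2949.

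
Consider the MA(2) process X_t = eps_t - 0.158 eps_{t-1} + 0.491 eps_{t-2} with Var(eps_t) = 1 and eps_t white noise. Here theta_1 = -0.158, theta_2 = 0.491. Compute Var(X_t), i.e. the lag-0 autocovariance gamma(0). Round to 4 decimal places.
\gamma(0) = 1.2660

For an MA(q) process X_t = eps_t + sum_i theta_i eps_{t-i} with
Var(eps_t) = sigma^2, the variance is
  gamma(0) = sigma^2 * (1 + sum_i theta_i^2).
  sum_i theta_i^2 = (-0.158)^2 + (0.491)^2 = 0.024964 + 0.241081 = 0.266045.
  gamma(0) = 1 * (1 + 0.266045) = 1 * 1.266045 = 1.266045, which rounds to 1.2660.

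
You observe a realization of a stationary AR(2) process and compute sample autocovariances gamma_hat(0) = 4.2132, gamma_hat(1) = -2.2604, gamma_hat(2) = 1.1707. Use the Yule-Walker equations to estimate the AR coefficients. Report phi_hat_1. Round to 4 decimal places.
\hat\phi_{1} = -0.5440

The Yule-Walker equations for an AR(p) process read, in matrix form,
  Gamma_p phi = r_p,   with   (Gamma_p)_{ij} = gamma(|i - j|),
                       (r_p)_i = gamma(i),   i,j = 1..p.
Substitute the sample gammas (Toeplitz matrix and right-hand side of size 2):
  Gamma_p = [[4.2132, -2.2604], [-2.2604, 4.2132]]
  r_p     = [-2.2604, 1.1707]
Written out:
  4.2132 phi_1 - 2.2604 phi_2 = -2.2604
  -2.2604 phi_1 + 4.2132 phi_2 = 1.1707
Solve by Cramer's rule:
  det = gamma(0)^2 - gamma(1)^2 = (4.2132)^2 - (-2.2604)^2 = 17.75105424 - 5.10940816 = 12.64164608
  phi_hat_1 = [gamma(1) gamma(0) - gamma(1) gamma(2)] / det = [(-2.2604)(4.2132) - (-2.2604)(1.1707)] / 12.64164608 = -6.877267 / 12.64164608 = -0.544
  phi_hat_2 = [gamma(0) gamma(2) - gamma(1)^2] / det = [(4.2132)(1.1707) - (-2.2604)^2] / 12.64164608 = -0.17701492 / 12.64164608 = -0.014
So phi_hat = [-0.5440, -0.0140].
Therefore phi_hat_1 = -0.5440.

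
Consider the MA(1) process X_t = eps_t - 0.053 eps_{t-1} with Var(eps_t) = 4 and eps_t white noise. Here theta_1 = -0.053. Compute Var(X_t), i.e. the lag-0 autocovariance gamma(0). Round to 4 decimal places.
\gamma(0) = 4.0112

For an MA(q) process X_t = eps_t + sum_i theta_i eps_{t-i} with
Var(eps_t) = sigma^2, the variance is
  gamma(0) = sigma^2 * (1 + sum_i theta_i^2).
  sum_i theta_i^2 = (-0.053)^2 = 0.002809.
  gamma(0) = 4 * (1 + 0.002809) = 4 * 1.002809 = 4.011236, which rounds to 4.0112.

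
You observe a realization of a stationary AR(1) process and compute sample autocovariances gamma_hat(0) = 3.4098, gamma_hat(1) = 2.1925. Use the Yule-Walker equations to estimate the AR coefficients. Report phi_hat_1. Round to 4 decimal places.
\hat\phi_{1} = 0.6430

The Yule-Walker equations for an AR(p) process read, in matrix form,
  Gamma_p phi = r_p,   with   (Gamma_p)_{ij} = gamma(|i - j|),
                       (r_p)_i = gamma(i),   i,j = 1..p.
Substitute the sample gammas (Toeplitz matrix and right-hand side of size 1):
  Gamma_p = [[3.4098]]
  r_p     = [2.1925]
With p = 1 this is the single equation gamma(0) phi_1 = gamma(1):
  phi_hat_1 = gamma(1) / gamma(0) = 2.1925 / 3.4098 = 0.6430.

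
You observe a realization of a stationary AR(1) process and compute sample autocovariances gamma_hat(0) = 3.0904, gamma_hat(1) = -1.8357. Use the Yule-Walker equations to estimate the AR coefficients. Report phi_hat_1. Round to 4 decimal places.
\hat\phi_{1} = -0.5940

The Yule-Walker equations for an AR(p) process read, in matrix form,
  Gamma_p phi = r_p,   with   (Gamma_p)_{ij} = gamma(|i - j|),
                       (r_p)_i = gamma(i),   i,j = 1..p.
Substitute the sample gammas (Toeplitz matrix and right-hand side of size 1):
  Gamma_p = [[3.0904]]
  r_p     = [-1.8357]
With p = 1 this is the single equation gamma(0) phi_1 = gamma(1):
  phi_hat_1 = gamma(1) / gamma(0) = -1.8357 / 3.0904 = -0.5940.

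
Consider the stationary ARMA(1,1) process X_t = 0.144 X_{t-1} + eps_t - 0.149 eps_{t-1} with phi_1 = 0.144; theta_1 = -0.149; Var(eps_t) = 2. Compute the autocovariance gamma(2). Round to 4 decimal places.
\gamma(2) = -0.0014

Multiply the model equation by X_{t-k} and take expectations. With theta_0 = psi_0 = 1 and psi_j the MA(infinity) weights, this gives
  gamma(k) - sum_i phi_i gamma(k-i) = c_k,
  c_k = sigma^2 * sum_{j=k..q} theta_j psi_{j-k}   (c_k = 0 for k > q),
using gamma(-m) = gamma(m).
psi-weights needed (psi_j = theta_j + sum_i phi_i psi_{j-i}):
  psi_1 = theta_1 + phi_1 = -0.149 + (0.144) = -0.005
Right-hand sides:
  c_0 = sigma^2 (1 + theta_1 psi_1) = 2 * (1 + (-0.149)(-0.005)) = 2 * 1.000745 = 2.00149
  c_1 = sigma^2 theta_1 = 2 * (-0.149) = -0.298
  c_2 = 0
Equations for k = 0 and k = 1 (AR order 1):
  gamma(0) = phi_1 gamma(1) + c_0
  gamma(1) = phi_1 gamma(0) + c_1
Substituting the second into the first: gamma(0) (1 - phi_1^2) = c_0 + phi_1 c_1, so
  gamma(0) = (c_0 + phi_1 c_1) / (1 - phi_1^2) = (2.00149 + (0.144)(-0.298)) / (1 - (0.144)^2) = 1.958578 / 0.979264 = 2.000051.
  gamma(1) = phi_1 gamma(0) + c_1 = (0.144)(2.000051) + (-0.298) = -0.009993.
For k = 2 (> q): gamma(2) = phi_1 gamma(1) = (0.144)(-0.009993) = -0.001439.
Therefore gamma(2) = -0.0014 (to 4 decimal places).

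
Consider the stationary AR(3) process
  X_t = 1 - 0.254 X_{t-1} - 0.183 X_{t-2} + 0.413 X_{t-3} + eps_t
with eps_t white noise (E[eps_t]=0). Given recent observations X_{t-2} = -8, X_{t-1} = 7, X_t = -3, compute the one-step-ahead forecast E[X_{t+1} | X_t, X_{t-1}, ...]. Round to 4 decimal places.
E[X_{t+1} \mid \mathcal F_t] = -2.8230

For an AR(p) model X_t = c + sum_i phi_i X_{t-i} + eps_t, the
one-step-ahead conditional mean is
  E[X_{t+1} | X_t, ...] = c + sum_i phi_i X_{t+1-i}.
Substitute known values:
  E[X_{t+1} | ...] = 1 + (-0.254) * (-3) + (-0.183) * (7) + (0.413) * (-8)
                   = -2.8230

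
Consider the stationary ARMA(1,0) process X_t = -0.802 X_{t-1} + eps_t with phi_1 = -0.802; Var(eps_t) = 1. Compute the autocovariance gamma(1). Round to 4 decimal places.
\gamma(1) = -2.2478

Multiply the model equation by X_{t-k} and take expectations. With theta_0 = psi_0 = 1 and psi_j the MA(infinity) weights, this gives
  gamma(k) - sum_i phi_i gamma(k-i) = c_k,
  c_k = sigma^2 * sum_{j=k..q} theta_j psi_{j-k}   (c_k = 0 for k > q),
using gamma(-m) = gamma(m).
Pure AR (q = 0): c_0 = sigma^2 = 1, c_k = 0 for k >= 1.
Equations for k = 0 and k = 1 (AR order 1):
  gamma(0) = phi_1 gamma(1) + c_0
  gamma(1) = phi_1 gamma(0) + c_1
Substituting the second into the first: gamma(0) (1 - phi_1^2) = c_0 + phi_1 c_1, so
  gamma(0) = c_0 / (1 - phi_1^2) = 1 / (1 - (-0.802)^2) = 1 / 0.356796 = 2.802722.
  gamma(1) = phi_1 gamma(0) = (-0.802)(2.802722) = -2.247783.
Therefore gamma(1) = -2.2478 (to 4 decimal places).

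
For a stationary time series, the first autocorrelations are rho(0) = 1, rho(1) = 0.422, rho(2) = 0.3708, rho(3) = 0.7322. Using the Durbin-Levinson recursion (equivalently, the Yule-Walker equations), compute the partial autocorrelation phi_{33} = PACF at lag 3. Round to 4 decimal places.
\phi_{33} = 0.6611

The PACF at lag k is phi_{kk}, the last component of the solution
to the Yule-Walker system G_k phi = r_k where
  (G_k)_{ij} = rho(|i - j|), (r_k)_i = rho(i), i,j = 1..k.
Equivalently, Durbin-Levinson gives phi_{kk} iteratively:
  phi_{11} = rho(1)
  phi_{kk} = [rho(k) - sum_{j=1..k-1} phi_{k-1,j} rho(k-j)]
            / [1 - sum_{j=1..k-1} phi_{k-1,j} rho(j)],
  phi_{k,j} = phi_{k-1,j} - phi_{kk} phi_{k-1,k-j},  j = 1..k-1.
Step k = 1:
  phi_11 = rho(1) = 0.422.
Step k = 2:
  phi_22 = [rho(2) - phi_11 rho(1)] / [1 - phi_11 rho(1)] = [0.3708 - (0.422)(0.422)] / [1 - (0.422)(0.422)]
         = 0.192716 / 0.821916 = 0.234472.
  Update: phi_21 = phi_11 - phi_22 phi_11 = 0.422 - (0.234472)(0.422) = 0.323053.
Step k = 3:
  phi_33 = [rho(3) - phi_21 rho(2) - phi_22 rho(1)] / [1 - phi_21 rho(1) - phi_22 rho(2)]
    numerator   = 0.7322 - (0.323053)(0.3708) - (0.234472)(0.422) = 0.51346492
    denominator = 1 - (0.323053)(0.422) - (0.234472)(0.3708) = 0.77672956
  phi_33 = 0.51346492 / 0.77672956 = 0.6611.
Therefore phi_{33} = 0.6611.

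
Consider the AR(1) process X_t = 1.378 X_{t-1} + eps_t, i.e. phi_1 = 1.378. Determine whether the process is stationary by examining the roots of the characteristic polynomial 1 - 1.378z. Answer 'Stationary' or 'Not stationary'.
\text{Not stationary}

The AR(p) characteristic polynomial is P(z) = 1 - 1.378z.
Stationarity requires all roots to lie outside the unit circle, i.e. |z| > 1 for every root.
This is linear in z: 1 + (-1.378) z = 0  =>  z = -1/(-1.378) = 0.725689,  |z| = 0.725689.
Moduli of all roots: 0.7257.
All moduli strictly greater than 1? No.
Verdict: Not stationary.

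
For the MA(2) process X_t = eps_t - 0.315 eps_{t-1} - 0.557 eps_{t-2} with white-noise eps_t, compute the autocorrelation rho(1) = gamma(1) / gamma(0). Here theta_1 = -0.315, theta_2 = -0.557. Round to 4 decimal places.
\rho(1) = -0.0990

For an MA(q) process with theta_0 = 1, the autocovariance is
  gamma(k) = sigma^2 * sum_{i=0..q-k} theta_i * theta_{i+k},
and rho(k) = gamma(k) / gamma(0). Sigma^2 cancels.
  numerator   = (1)*(-0.315) + (-0.315)*(-0.557) = -0.139545.
  denominator = (1)^2 + (-0.315)^2 + (-0.557)^2 = 1.409474.
  rho(1) = -0.139545 / 1.409474 = -0.0990.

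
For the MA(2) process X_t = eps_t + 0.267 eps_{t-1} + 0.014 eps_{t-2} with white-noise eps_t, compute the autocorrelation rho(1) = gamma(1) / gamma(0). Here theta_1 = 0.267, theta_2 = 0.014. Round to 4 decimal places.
\rho(1) = 0.2527

For an MA(q) process with theta_0 = 1, the autocovariance is
  gamma(k) = sigma^2 * sum_{i=0..q-k} theta_i * theta_{i+k},
and rho(k) = gamma(k) / gamma(0). Sigma^2 cancels.
  numerator   = (1)*(0.267) + (0.267)*(0.014) = 0.270738.
  denominator = (1)^2 + (0.267)^2 + (0.014)^2 = 1.071485.
  rho(1) = 0.270738 / 1.071485 = 0.2527.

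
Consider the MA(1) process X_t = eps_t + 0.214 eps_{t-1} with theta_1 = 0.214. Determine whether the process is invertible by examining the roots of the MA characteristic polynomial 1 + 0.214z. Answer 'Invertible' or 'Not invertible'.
\text{Invertible}

The MA(q) characteristic polynomial is P(z) = 1 + 0.214z.
Invertibility requires all roots to lie outside the unit circle, i.e. |z| > 1 for every root.
This is linear in z: 1 + (0.214) z = 0  =>  z = -1/(0.214) = -4.672897,  |z| = 4.672897.
Moduli of all roots: 4.6729.
All moduli strictly greater than 1? Yes.
Verdict: Invertible.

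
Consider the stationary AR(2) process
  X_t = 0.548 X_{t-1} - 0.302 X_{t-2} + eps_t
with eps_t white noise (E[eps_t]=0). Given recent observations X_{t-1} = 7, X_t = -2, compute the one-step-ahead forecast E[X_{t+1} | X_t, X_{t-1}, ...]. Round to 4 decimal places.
E[X_{t+1} \mid \mathcal F_t] = -3.2100

For an AR(p) model X_t = c + sum_i phi_i X_{t-i} + eps_t, the
one-step-ahead conditional mean is
  E[X_{t+1} | X_t, ...] = c + sum_i phi_i X_{t+1-i}.
Substitute known values:
  E[X_{t+1} | ...] = (0.548) * (-2) + (-0.302) * (7)
                   = -3.2100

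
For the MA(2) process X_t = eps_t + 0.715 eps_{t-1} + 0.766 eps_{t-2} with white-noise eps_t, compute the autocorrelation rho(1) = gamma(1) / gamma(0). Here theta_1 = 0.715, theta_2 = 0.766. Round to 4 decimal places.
\rho(1) = 0.6019

For an MA(q) process with theta_0 = 1, the autocovariance is
  gamma(k) = sigma^2 * sum_{i=0..q-k} theta_i * theta_{i+k},
and rho(k) = gamma(k) / gamma(0). Sigma^2 cancels.
  numerator   = (1)*(0.715) + (0.715)*(0.766) = 1.26269.
  denominator = (1)^2 + (0.715)^2 + (0.766)^2 = 2.097981.
  rho(1) = 1.26269 / 2.097981 = 0.6019.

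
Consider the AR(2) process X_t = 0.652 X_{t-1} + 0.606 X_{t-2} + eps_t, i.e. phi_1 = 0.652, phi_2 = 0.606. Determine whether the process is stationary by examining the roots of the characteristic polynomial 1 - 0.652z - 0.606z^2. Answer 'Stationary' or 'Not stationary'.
\text{Not stationary}

The AR(p) characteristic polynomial is P(z) = 1 - 0.652z - 0.606z^2.
Stationarity requires all roots to lie outside the unit circle, i.e. |z| > 1 for every root.
Set 1 + (-0.652) z + (-0.606) z^2 = 0, i.e. a z^2 + b z + c = 0 with a = -0.606, b = -0.652, c = 1.
Discriminant D = b^2 - 4ac = (-0.652)^2 - 4*(-0.606)*1 = 0.425104 - (-2.424) = 2.849104.
D >= 0, so the roots are real: z = (-b +/- sqrt(D)) / (2a) = (0.652 +/- 1.687929) / (-1.212).
  z_1 = (0.652 + 1.687929) / (-1.212) = -1.9306,   |z_1| = 1.9306.
  z_2 = (0.652 - 1.687929) / (-1.212) = 0.8547,   |z_2| = 0.8547.
Moduli of all roots: 1.9306, 0.8547.
All moduli strictly greater than 1? No.
Verdict: Not stationary.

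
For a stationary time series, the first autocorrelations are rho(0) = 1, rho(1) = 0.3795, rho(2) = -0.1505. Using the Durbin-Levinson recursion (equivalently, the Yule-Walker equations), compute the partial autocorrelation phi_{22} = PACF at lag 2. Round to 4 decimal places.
\phi_{22} = -0.3441

The PACF at lag k is phi_{kk}, the last component of the solution
to the Yule-Walker system G_k phi = r_k where
  (G_k)_{ij} = rho(|i - j|), (r_k)_i = rho(i), i,j = 1..k.
Equivalently, Durbin-Levinson gives phi_{kk} iteratively:
  phi_{11} = rho(1)
  phi_{kk} = [rho(k) - sum_{j=1..k-1} phi_{k-1,j} rho(k-j)]
            / [1 - sum_{j=1..k-1} phi_{k-1,j} rho(j)],
  phi_{k,j} = phi_{k-1,j} - phi_{kk} phi_{k-1,k-j},  j = 1..k-1.
Step k = 1:
  phi_11 = rho(1) = 0.3795.
Step k = 2:
  phi_22 = [rho(2) - phi_11 rho(1)] / [1 - phi_11 rho(1)] = [-0.1505 - (0.3795)(0.3795)] / [1 - (0.3795)(0.3795)]
         = -0.29452025 / 0.85597975 = -0.3441.
Therefore phi_{22} = -0.3441.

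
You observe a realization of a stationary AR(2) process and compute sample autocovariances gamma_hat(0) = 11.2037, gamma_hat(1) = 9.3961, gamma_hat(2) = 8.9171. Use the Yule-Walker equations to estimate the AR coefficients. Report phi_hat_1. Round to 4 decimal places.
\hat\phi_{1} = 0.5770

The Yule-Walker equations for an AR(p) process read, in matrix form,
  Gamma_p phi = r_p,   with   (Gamma_p)_{ij} = gamma(|i - j|),
                       (r_p)_i = gamma(i),   i,j = 1..p.
Substitute the sample gammas (Toeplitz matrix and right-hand side of size 2):
  Gamma_p = [[11.2037, 9.3961], [9.3961, 11.2037]]
  r_p     = [9.3961, 8.9171]
Written out:
  11.2037 phi_1 + 9.3961 phi_2 = 9.3961
  9.3961 phi_1 + 11.2037 phi_2 = 8.9171
Solve by Cramer's rule:
  det = gamma(0)^2 - gamma(1)^2 = (11.2037)^2 - (9.3961)^2 = 125.52289369 - 88.28669521 = 37.23619848
  phi_hat_1 = [gamma(1) gamma(0) - gamma(1) gamma(2)] / det = [(9.3961)(11.2037) - (9.3961)(8.9171)] / 37.23619848 = 21.48512226 / 37.23619848 = 0.577
  phi_hat_2 = [gamma(0) gamma(2) - gamma(1)^2] / det = [(11.2037)(8.9171) - (9.3961)^2] / 37.23619848 = 11.61781806 / 37.23619848 = 0.312
So phi_hat = [0.5770, 0.3120].
Therefore phi_hat_1 = 0.5770.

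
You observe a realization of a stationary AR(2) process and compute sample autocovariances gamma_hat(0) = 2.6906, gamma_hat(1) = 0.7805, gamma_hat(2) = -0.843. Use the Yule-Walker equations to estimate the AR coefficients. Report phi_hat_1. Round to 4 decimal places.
\hat\phi_{1} = 0.4160

The Yule-Walker equations for an AR(p) process read, in matrix form,
  Gamma_p phi = r_p,   with   (Gamma_p)_{ij} = gamma(|i - j|),
                       (r_p)_i = gamma(i),   i,j = 1..p.
Substitute the sample gammas (Toeplitz matrix and right-hand side of size 2):
  Gamma_p = [[2.6906, 0.7805], [0.7805, 2.6906]]
  r_p     = [0.7805, -0.843]
Written out:
  2.6906 phi_1 + 0.7805 phi_2 = 0.7805
  0.7805 phi_1 + 2.6906 phi_2 = -0.843
Solve by Cramer's rule:
  det = gamma(0)^2 - gamma(1)^2 = (2.6906)^2 - (0.7805)^2 = 7.23932836 - 0.60918025 = 6.63014811
  phi_hat_1 = [gamma(1) gamma(0) - gamma(1) gamma(2)] / det = [(0.7805)(2.6906) - (0.7805)(-0.843)] / 6.63014811 = 2.7579748 / 6.63014811 = 0.416
  phi_hat_2 = [gamma(0) gamma(2) - gamma(1)^2] / det = [(2.6906)(-0.843) - (0.7805)^2] / 6.63014811 = -2.87735605 / 6.63014811 = -0.434
So phi_hat = [0.4160, -0.4340].
Therefore phi_hat_1 = 0.4160.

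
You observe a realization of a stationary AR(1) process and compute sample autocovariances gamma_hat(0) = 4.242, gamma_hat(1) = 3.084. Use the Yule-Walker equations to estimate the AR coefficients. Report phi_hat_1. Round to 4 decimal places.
\hat\phi_{1} = 0.7270

The Yule-Walker equations for an AR(p) process read, in matrix form,
  Gamma_p phi = r_p,   with   (Gamma_p)_{ij} = gamma(|i - j|),
                       (r_p)_i = gamma(i),   i,j = 1..p.
Substitute the sample gammas (Toeplitz matrix and right-hand side of size 1):
  Gamma_p = [[4.242]]
  r_p     = [3.084]
With p = 1 this is the single equation gamma(0) phi_1 = gamma(1):
  phi_hat_1 = gamma(1) / gamma(0) = 3.084 / 4.242 = 0.7270.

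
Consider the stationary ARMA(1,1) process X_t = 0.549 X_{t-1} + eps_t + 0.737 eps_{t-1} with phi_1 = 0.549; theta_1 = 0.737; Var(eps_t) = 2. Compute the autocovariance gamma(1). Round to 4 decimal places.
\gamma(1) = 5.1713

Multiply the model equation by X_{t-k} and take expectations. With theta_0 = psi_0 = 1 and psi_j the MA(infinity) weights, this gives
  gamma(k) - sum_i phi_i gamma(k-i) = c_k,
  c_k = sigma^2 * sum_{j=k..q} theta_j psi_{j-k}   (c_k = 0 for k > q),
using gamma(-m) = gamma(m).
psi-weights needed (psi_j = theta_j + sum_i phi_i psi_{j-i}):
  psi_1 = theta_1 + phi_1 = 0.737 + (0.549) = 1.286
Right-hand sides:
  c_0 = sigma^2 (1 + theta_1 psi_1) = 2 * (1 + (0.737)(1.286)) = 2 * 1.947782 = 3.895564
  c_1 = sigma^2 theta_1 = 2 * (0.737) = 1.474
  c_2 = 0
Equations for k = 0 and k = 1 (AR order 1):
  gamma(0) = phi_1 gamma(1) + c_0
  gamma(1) = phi_1 gamma(0) + c_1
Substituting the second into the first: gamma(0) (1 - phi_1^2) = c_0 + phi_1 c_1, so
  gamma(0) = (c_0 + phi_1 c_1) / (1 - phi_1^2) = (3.895564 + (0.549)(1.474)) / (1 - (0.549)^2) = 4.70479 / 0.698599 = 6.734607.
  gamma(1) = phi_1 gamma(0) + c_1 = (0.549)(6.734607) + (1.474) = 5.171299.
Therefore gamma(1) = 5.1713 (to 4 decimal places).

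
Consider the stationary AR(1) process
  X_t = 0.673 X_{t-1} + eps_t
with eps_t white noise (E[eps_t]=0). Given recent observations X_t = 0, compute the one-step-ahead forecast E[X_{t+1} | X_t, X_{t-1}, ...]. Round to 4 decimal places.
E[X_{t+1} \mid \mathcal F_t] = 0.0000

For an AR(p) model X_t = c + sum_i phi_i X_{t-i} + eps_t, the
one-step-ahead conditional mean is
  E[X_{t+1} | X_t, ...] = c + sum_i phi_i X_{t+1-i}.
Substitute known values:
  E[X_{t+1} | ...] = (0.673) * (0)
                   = 0.0000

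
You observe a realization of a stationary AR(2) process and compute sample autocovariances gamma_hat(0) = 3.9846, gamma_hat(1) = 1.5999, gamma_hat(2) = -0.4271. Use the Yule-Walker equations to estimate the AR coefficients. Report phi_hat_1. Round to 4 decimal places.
\hat\phi_{1} = 0.5300

The Yule-Walker equations for an AR(p) process read, in matrix form,
  Gamma_p phi = r_p,   with   (Gamma_p)_{ij} = gamma(|i - j|),
                       (r_p)_i = gamma(i),   i,j = 1..p.
Substitute the sample gammas (Toeplitz matrix and right-hand side of size 2):
  Gamma_p = [[3.9846, 1.5999], [1.5999, 3.9846]]
  r_p     = [1.5999, -0.4271]
Written out:
  3.9846 phi_1 + 1.5999 phi_2 = 1.5999
  1.5999 phi_1 + 3.9846 phi_2 = -0.4271
Solve by Cramer's rule:
  det = gamma(0)^2 - gamma(1)^2 = (3.9846)^2 - (1.5999)^2 = 15.87703716 - 2.55968001 = 13.31735715
  phi_hat_1 = [gamma(1) gamma(0) - gamma(1) gamma(2)] / det = [(1.5999)(3.9846) - (1.5999)(-0.4271)] / 13.31735715 = 7.05827883 / 13.31735715 = 0.53
  phi_hat_2 = [gamma(0) gamma(2) - gamma(1)^2] / det = [(3.9846)(-0.4271) - (1.5999)^2] / 13.31735715 = -4.26150267 / 13.31735715 = -0.32
So phi_hat = [0.5300, -0.3200].
Therefore phi_hat_1 = 0.5300.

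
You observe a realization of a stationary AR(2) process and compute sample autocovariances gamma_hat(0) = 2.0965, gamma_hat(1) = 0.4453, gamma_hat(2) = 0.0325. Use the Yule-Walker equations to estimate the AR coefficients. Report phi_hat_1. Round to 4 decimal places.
\hat\phi_{1} = 0.2190

The Yule-Walker equations for an AR(p) process read, in matrix form,
  Gamma_p phi = r_p,   with   (Gamma_p)_{ij} = gamma(|i - j|),
                       (r_p)_i = gamma(i),   i,j = 1..p.
Substitute the sample gammas (Toeplitz matrix and right-hand side of size 2):
  Gamma_p = [[2.0965, 0.4453], [0.4453, 2.0965]]
  r_p     = [0.4453, 0.0325]
Written out:
  2.0965 phi_1 + 0.4453 phi_2 = 0.4453
  0.4453 phi_1 + 2.0965 phi_2 = 0.0325
Solve by Cramer's rule:
  det = gamma(0)^2 - gamma(1)^2 = (2.0965)^2 - (0.4453)^2 = 4.39531225 - 0.19829209 = 4.19702016
  phi_hat_1 = [gamma(1) gamma(0) - gamma(1) gamma(2)] / det = [(0.4453)(2.0965) - (0.4453)(0.0325)] / 4.19702016 = 0.9190992 / 4.19702016 = 0.219
  phi_hat_2 = [gamma(0) gamma(2) - gamma(1)^2] / det = [(2.0965)(0.0325) - (0.4453)^2] / 4.19702016 = -0.13015584 / 4.19702016 = -0.031
So phi_hat = [0.2190, -0.0310].
Therefore phi_hat_1 = 0.2190.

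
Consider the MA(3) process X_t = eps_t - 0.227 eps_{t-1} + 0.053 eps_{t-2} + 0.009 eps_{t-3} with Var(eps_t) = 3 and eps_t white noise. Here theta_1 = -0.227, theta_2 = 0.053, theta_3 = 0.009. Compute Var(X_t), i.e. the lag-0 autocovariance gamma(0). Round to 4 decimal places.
\gamma(0) = 3.1633

For an MA(q) process X_t = eps_t + sum_i theta_i eps_{t-i} with
Var(eps_t) = sigma^2, the variance is
  gamma(0) = sigma^2 * (1 + sum_i theta_i^2).
  sum_i theta_i^2 = (-0.227)^2 + (0.053)^2 + (0.009)^2 = 0.051529 + 0.002809 + 0.000081 = 0.054419.
  gamma(0) = 3 * (1 + 0.054419) = 3 * 1.054419 = 3.163257, which rounds to 3.1633.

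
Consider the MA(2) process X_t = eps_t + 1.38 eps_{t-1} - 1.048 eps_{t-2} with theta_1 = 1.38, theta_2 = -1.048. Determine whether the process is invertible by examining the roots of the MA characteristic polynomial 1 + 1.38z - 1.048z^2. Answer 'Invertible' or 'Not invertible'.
\text{Not invertible}

The MA(q) characteristic polynomial is P(z) = 1 + 1.38z - 1.048z^2.
Invertibility requires all roots to lie outside the unit circle, i.e. |z| > 1 for every root.
Set 1 + (1.38) z + (-1.048) z^2 = 0, i.e. a z^2 + b z + c = 0 with a = -1.048, b = 1.38, c = 1.
Discriminant D = b^2 - 4ac = (1.38)^2 - 4*(-1.048)*1 = 1.9044 - (-4.192) = 6.0964.
D >= 0, so the roots are real: z = (-b +/- sqrt(D)) / (2a) = (-1.38 +/- 2.469089) / (-2.096).
  z_1 = (-1.38 + 2.469089) / (-2.096) = -0.5196,   |z_1| = 0.5196.
  z_2 = (-1.38 - 2.469089) / (-2.096) = 1.8364,   |z_2| = 1.8364.
Moduli of all roots: 0.5196, 1.8364.
All moduli strictly greater than 1? No.
Verdict: Not invertible.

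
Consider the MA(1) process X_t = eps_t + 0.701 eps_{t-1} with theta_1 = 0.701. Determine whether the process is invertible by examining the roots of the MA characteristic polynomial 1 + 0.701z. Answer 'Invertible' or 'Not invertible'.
\text{Invertible}

The MA(q) characteristic polynomial is P(z) = 1 + 0.701z.
Invertibility requires all roots to lie outside the unit circle, i.e. |z| > 1 for every root.
This is linear in z: 1 + (0.701) z = 0  =>  z = -1/(0.701) = -1.426534,  |z| = 1.426534.
Moduli of all roots: 1.4265.
All moduli strictly greater than 1? Yes.
Verdict: Invertible.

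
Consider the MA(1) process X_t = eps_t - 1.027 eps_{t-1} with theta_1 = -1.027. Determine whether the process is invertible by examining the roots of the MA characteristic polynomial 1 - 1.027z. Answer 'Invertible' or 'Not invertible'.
\text{Not invertible}

The MA(q) characteristic polynomial is P(z) = 1 - 1.027z.
Invertibility requires all roots to lie outside the unit circle, i.e. |z| > 1 for every root.
This is linear in z: 1 + (-1.027) z = 0  =>  z = -1/(-1.027) = 0.97371,  |z| = 0.97371.
Moduli of all roots: 0.9737.
All moduli strictly greater than 1? No.
Verdict: Not invertible.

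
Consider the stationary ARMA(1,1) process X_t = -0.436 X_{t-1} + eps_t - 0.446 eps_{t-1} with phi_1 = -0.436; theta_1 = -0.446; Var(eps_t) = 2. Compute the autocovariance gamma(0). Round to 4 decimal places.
\gamma(0) = 3.9210

Multiply the model equation by X_{t-k} and take expectations. With theta_0 = psi_0 = 1 and psi_j the MA(infinity) weights, this gives
  gamma(k) - sum_i phi_i gamma(k-i) = c_k,
  c_k = sigma^2 * sum_{j=k..q} theta_j psi_{j-k}   (c_k = 0 for k > q),
using gamma(-m) = gamma(m).
psi-weights needed (psi_j = theta_j + sum_i phi_i psi_{j-i}):
  psi_1 = theta_1 + phi_1 = -0.446 + (-0.436) = -0.882
Right-hand sides:
  c_0 = sigma^2 (1 + theta_1 psi_1) = 2 * (1 + (-0.446)(-0.882)) = 2 * 1.393372 = 2.786744
  c_1 = sigma^2 theta_1 = 2 * (-0.446) = -0.892
  c_2 = 0
Equations for k = 0 and k = 1 (AR order 1):
  gamma(0) = phi_1 gamma(1) + c_0
  gamma(1) = phi_1 gamma(0) + c_1
Substituting the second into the first: gamma(0) (1 - phi_1^2) = c_0 + phi_1 c_1, so
  gamma(0) = (c_0 + phi_1 c_1) / (1 - phi_1^2) = (2.786744 + (-0.436)(-0.892)) / (1 - (-0.436)^2) = 3.175656 / 0.809904 = 3.921028.
Therefore gamma(0) = 3.9210 (to 4 decimal places).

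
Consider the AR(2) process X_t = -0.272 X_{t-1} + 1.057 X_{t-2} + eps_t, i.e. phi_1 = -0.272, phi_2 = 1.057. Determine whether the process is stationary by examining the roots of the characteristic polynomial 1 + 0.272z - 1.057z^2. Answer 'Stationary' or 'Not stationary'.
\text{Not stationary}

The AR(p) characteristic polynomial is P(z) = 1 + 0.272z - 1.057z^2.
Stationarity requires all roots to lie outside the unit circle, i.e. |z| > 1 for every root.
Set 1 + (0.272) z + (-1.057) z^2 = 0, i.e. a z^2 + b z + c = 0 with a = -1.057, b = 0.272, c = 1.
Discriminant D = b^2 - 4ac = (0.272)^2 - 4*(-1.057)*1 = 0.073984 - (-4.228) = 4.301984.
D >= 0, so the roots are real: z = (-b +/- sqrt(D)) / (2a) = (-0.272 +/- 2.074122) / (-2.114).
  z_1 = (-0.272 + 2.074122) / (-2.114) = -0.8525,   |z_1| = 0.8525.
  z_2 = (-0.272 - 2.074122) / (-2.114) = 1.1098,   |z_2| = 1.1098.
Moduli of all roots: 0.8525, 1.1098.
All moduli strictly greater than 1? No.
Verdict: Not stationary.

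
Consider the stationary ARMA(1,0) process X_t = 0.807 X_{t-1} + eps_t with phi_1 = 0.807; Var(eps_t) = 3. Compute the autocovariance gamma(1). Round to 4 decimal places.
\gamma(1) = 6.9419

Multiply the model equation by X_{t-k} and take expectations. With theta_0 = psi_0 = 1 and psi_j the MA(infinity) weights, this gives
  gamma(k) - sum_i phi_i gamma(k-i) = c_k,
  c_k = sigma^2 * sum_{j=k..q} theta_j psi_{j-k}   (c_k = 0 for k > q),
using gamma(-m) = gamma(m).
Pure AR (q = 0): c_0 = sigma^2 = 3, c_k = 0 for k >= 1.
Equations for k = 0 and k = 1 (AR order 1):
  gamma(0) = phi_1 gamma(1) + c_0
  gamma(1) = phi_1 gamma(0) + c_1
Substituting the second into the first: gamma(0) (1 - phi_1^2) = c_0 + phi_1 c_1, so
  gamma(0) = c_0 / (1 - phi_1^2) = 3 / (1 - (0.807)^2) = 3 / 0.348751 = 8.602126.
  gamma(1) = phi_1 gamma(0) = (0.807)(8.602126) = 6.941916.
Therefore gamma(1) = 6.9419 (to 4 decimal places).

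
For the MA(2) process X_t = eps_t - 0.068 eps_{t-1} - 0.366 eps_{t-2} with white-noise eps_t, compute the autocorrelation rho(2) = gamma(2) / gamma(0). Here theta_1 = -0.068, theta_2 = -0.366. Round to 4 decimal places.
\rho(2) = -0.3215

For an MA(q) process with theta_0 = 1, the autocovariance is
  gamma(k) = sigma^2 * sum_{i=0..q-k} theta_i * theta_{i+k},
and rho(k) = gamma(k) / gamma(0). Sigma^2 cancels.
  numerator   = (1)*(-0.366) = -0.366.
  denominator = (1)^2 + (-0.068)^2 + (-0.366)^2 = 1.13858.
  rho(2) = -0.366 / 1.13858 = -0.3215.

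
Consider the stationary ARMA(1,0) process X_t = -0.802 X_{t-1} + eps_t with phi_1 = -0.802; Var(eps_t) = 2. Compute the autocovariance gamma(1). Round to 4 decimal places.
\gamma(1) = -4.4956

Multiply the model equation by X_{t-k} and take expectations. With theta_0 = psi_0 = 1 and psi_j the MA(infinity) weights, this gives
  gamma(k) - sum_i phi_i gamma(k-i) = c_k,
  c_k = sigma^2 * sum_{j=k..q} theta_j psi_{j-k}   (c_k = 0 for k > q),
using gamma(-m) = gamma(m).
Pure AR (q = 0): c_0 = sigma^2 = 2, c_k = 0 for k >= 1.
Equations for k = 0 and k = 1 (AR order 1):
  gamma(0) = phi_1 gamma(1) + c_0
  gamma(1) = phi_1 gamma(0) + c_1
Substituting the second into the first: gamma(0) (1 - phi_1^2) = c_0 + phi_1 c_1, so
  gamma(0) = c_0 / (1 - phi_1^2) = 2 / (1 - (-0.802)^2) = 2 / 0.356796 = 5.605444.
  gamma(1) = phi_1 gamma(0) = (-0.802)(5.605444) = -4.495566.
Therefore gamma(1) = -4.4956 (to 4 decimal places).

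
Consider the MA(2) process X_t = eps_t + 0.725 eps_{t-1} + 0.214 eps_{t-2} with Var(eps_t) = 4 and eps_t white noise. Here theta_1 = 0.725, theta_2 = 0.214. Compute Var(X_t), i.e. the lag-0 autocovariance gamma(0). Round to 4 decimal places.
\gamma(0) = 6.2857

For an MA(q) process X_t = eps_t + sum_i theta_i eps_{t-i} with
Var(eps_t) = sigma^2, the variance is
  gamma(0) = sigma^2 * (1 + sum_i theta_i^2).
  sum_i theta_i^2 = (0.725)^2 + (0.214)^2 = 0.525625 + 0.045796 = 0.571421.
  gamma(0) = 4 * (1 + 0.571421) = 4 * 1.571421 = 6.285684, which rounds to 6.2857.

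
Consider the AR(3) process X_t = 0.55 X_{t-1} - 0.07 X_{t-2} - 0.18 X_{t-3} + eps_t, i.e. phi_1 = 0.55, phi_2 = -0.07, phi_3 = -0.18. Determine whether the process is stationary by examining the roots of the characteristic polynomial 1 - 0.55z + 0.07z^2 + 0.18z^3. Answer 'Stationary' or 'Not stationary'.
\text{Stationary}

The AR(p) characteristic polynomial is P(z) = 1 - 0.55z + 0.07z^2 + 0.18z^3.
Stationarity requires all roots to lie outside the unit circle, i.e. |z| > 1 for every root.
Degree 3: look for a simple real root z0 first, then factor out (1 - z/z0) and solve the remaining quadratic.
Testing z0 = -2.5: P(-2.5) = 1 + (-0.55)(-2.5) + (0.07)(-2.5)^2 + (0.18)(-2.5)^3
  = 1 + (1.375) + (0.4375) + (-2.8125) = 0.  So z_0 = -2.5 is a root, |z_0| = 2.5.
Divide out the factor (1 + 0.4 z) = (1 - z/z0) (since 1/z0 = -0.4):
  P(z) = (1 + 0.4 z)(1 + (-0.95) z + (0.45) z^2)
  [check: z-coef -0.95 - (-0.4) = -0.55; z^2-coef 0.45 - (-0.4)(-0.95) = 0.07; z^3-coef -(-0.4)(0.45) = 0.18.]
Remaining roots from the quadratic factor 1 + (-0.95) z + (0.45) z^2:
  Set 1 + (-0.95) z + (0.45) z^2 = 0, i.e. a z^2 + b z + c = 0 with a = 0.45, b = -0.95, c = 1.
  Discriminant D = b^2 - 4ac = (-0.95)^2 - 4*(0.45)*1 = 0.9025 - (1.8) = -0.8975.
  D < 0, so the roots are the complex-conjugate pair z = (-b +/- i sqrt(-D)) / (2a) = 1.0556 +/- 1.0526i.
  For a conjugate pair |z|^2 = z * conj(z) = (product of roots) = c/a = 1/(0.45) = 2.222222, so |z| = sqrt(2.222222) = 1.4907 for both roots.
Moduli of all roots: 2.5000, 1.4907, 1.4907.
All moduli strictly greater than 1? Yes.
Verdict: Stationary.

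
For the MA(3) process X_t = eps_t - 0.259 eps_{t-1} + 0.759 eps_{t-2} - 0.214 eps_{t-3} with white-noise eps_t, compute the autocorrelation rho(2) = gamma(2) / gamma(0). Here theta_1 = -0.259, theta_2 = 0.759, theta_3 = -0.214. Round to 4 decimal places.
\rho(2) = 0.4822

For an MA(q) process with theta_0 = 1, the autocovariance is
  gamma(k) = sigma^2 * sum_{i=0..q-k} theta_i * theta_{i+k},
and rho(k) = gamma(k) / gamma(0). Sigma^2 cancels.
  numerator   = (1)*(0.759) + (-0.259)*(-0.214) = 0.814426.
  denominator = (1)^2 + (-0.259)^2 + (0.759)^2 + (-0.214)^2 = 1.688958.
  rho(2) = 0.814426 / 1.688958 = 0.4822.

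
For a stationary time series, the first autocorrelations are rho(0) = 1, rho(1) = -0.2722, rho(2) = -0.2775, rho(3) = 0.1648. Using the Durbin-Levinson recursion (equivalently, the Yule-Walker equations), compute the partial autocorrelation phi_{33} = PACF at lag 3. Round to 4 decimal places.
\phi_{33} = -0.0540

The PACF at lag k is phi_{kk}, the last component of the solution
to the Yule-Walker system G_k phi = r_k where
  (G_k)_{ij} = rho(|i - j|), (r_k)_i = rho(i), i,j = 1..k.
Equivalently, Durbin-Levinson gives phi_{kk} iteratively:
  phi_{11} = rho(1)
  phi_{kk} = [rho(k) - sum_{j=1..k-1} phi_{k-1,j} rho(k-j)]
            / [1 - sum_{j=1..k-1} phi_{k-1,j} rho(j)],
  phi_{k,j} = phi_{k-1,j} - phi_{kk} phi_{k-1,k-j},  j = 1..k-1.
Step k = 1:
  phi_11 = rho(1) = -0.2722.
Step k = 2:
  phi_22 = [rho(2) - phi_11 rho(1)] / [1 - phi_11 rho(1)] = [-0.2775 - (-0.2722)(-0.2722)] / [1 - (-0.2722)(-0.2722)]
         = -0.35159284 / 0.92590716 = -0.379728.
  Update: phi_21 = phi_11 - phi_22 phi_11 = -0.2722 - (-0.379728)(-0.2722) = -0.375562.
Step k = 3:
  phi_33 = [rho(3) - phi_21 rho(2) - phi_22 rho(1)] / [1 - phi_21 rho(1) - phi_22 rho(2)]
    numerator   = 0.1648 - (-0.375562)(-0.2775) - (-0.379728)(-0.2722) = -0.04278039
    denominator = 1 - (-0.375562)(-0.2722) - (-0.379728)(-0.2775) = 0.79239753
  phi_33 = -0.04278039 / 0.79239753 = -0.054.
Therefore phi_{33} = -0.0540.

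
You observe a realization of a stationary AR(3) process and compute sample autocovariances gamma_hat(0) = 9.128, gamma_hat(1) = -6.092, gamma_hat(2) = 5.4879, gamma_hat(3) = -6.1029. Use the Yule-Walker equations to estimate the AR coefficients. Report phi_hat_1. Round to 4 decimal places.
\hat\phi_{1} = -0.3740

The Yule-Walker equations for an AR(p) process read, in matrix form,
  Gamma_p phi = r_p,   with   (Gamma_p)_{ij} = gamma(|i - j|),
                       (r_p)_i = gamma(i),   i,j = 1..p.
Substitute the sample gammas (Toeplitz matrix and right-hand side of size 3):
  Gamma_p = [[9.128, -6.092, 5.4879], [-6.092, 9.128, -6.092], [5.4879, -6.092, 9.128]]
  r_p     = [-6.092, 5.4879, -6.1029]
Written out (R1..R3):
  (R1) 9.128 phi_1 - 6.092 phi_2 + 5.4879 phi_3 = -6.092
  (R2) -6.092 phi_1 + 9.128 phi_2 - 6.092 phi_3 = 5.4879
  (R3) 5.4879 phi_1 - 6.092 phi_2 + 9.128 phi_3 = -6.1029
Gaussian elimination:
  R2 <- R2 - (-6.092/9.128) R1 = R2 - (-0.667397) R1:  5.062217 phi_2 - 2.429392 phi_3 = 1.422117
  R3 <- R3 - (5.4879/9.128) R1 = R3 - (0.601216) R1:  -2.429392 phi_2 + 5.828587 phi_3 = -2.440292
  R3 <- R3 - (-2.429392/5.062217) R2 = R3 - (-0.479907) R2:  4.662705 phi_3 = -1.757808
Back-substitution:
  phi_hat_3 = -1.757808 / 4.662705 = -0.376993
  phi_hat_2 = (1.422117 - (-2.429392)(-0.376993)) / 5.062217 = 0.100006
  phi_hat_1 = (-6.092 - (-6.092)(0.100006) - (5.4879)(-0.376993)) / 9.128 = -0.373999
So phi_hat = [-0.3740, 0.1000, -0.3770].
Therefore phi_hat_1 = -0.3740.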